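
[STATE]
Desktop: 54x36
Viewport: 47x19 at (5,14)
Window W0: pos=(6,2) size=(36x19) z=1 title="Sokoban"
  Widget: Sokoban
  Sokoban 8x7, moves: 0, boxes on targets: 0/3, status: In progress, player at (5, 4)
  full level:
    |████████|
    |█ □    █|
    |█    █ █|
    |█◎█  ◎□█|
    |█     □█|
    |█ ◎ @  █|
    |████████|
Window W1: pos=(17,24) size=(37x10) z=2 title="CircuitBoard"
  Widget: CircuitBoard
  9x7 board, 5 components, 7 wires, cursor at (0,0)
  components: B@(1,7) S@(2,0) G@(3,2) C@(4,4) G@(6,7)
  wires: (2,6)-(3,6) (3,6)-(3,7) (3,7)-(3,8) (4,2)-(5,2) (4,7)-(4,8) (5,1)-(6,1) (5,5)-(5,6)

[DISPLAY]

 ┃                                  ┃          
 ┃                                  ┃          
 ┃                                  ┃          
 ┃                                  ┃          
 ┃                                  ┃          
 ┃                                  ┃          
 ┗━━━━━━━━━━━━━━━━━━━━━━━━━━━━━━━━━━┛          
                                               
                                               
                                               
            ┏━━━━━━━━━━━━━━━━━━━━━━━━━━━━━━━━━━
            ┃ CircuitBoard                     
            ┠──────────────────────────────────
            ┃   0 1 2 3 4 5 6 7 8              
            ┃0  [.]                            
            ┃                                  
            ┃1                               B 
            ┃                                  
            ┃2   S                       ·     


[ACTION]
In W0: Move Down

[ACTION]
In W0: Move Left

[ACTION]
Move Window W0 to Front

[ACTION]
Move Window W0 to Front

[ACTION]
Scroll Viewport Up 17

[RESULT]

                                               
                                               
 ┏━━━━━━━━━━━━━━━━━━━━━━━━━━━━━━━━━━┓          
 ┃ Sokoban                          ┃          
 ┠──────────────────────────────────┨          
 ┃████████                          ┃          
 ┃█ □    █                          ┃          
 ┃█    █ █                          ┃          
 ┃█◎█  ◎□█                          ┃          
 ┃█     □█                          ┃          
 ┃█ ◎@   █                          ┃          
 ┃████████                          ┃          
 ┃Moves: 1  0/3                     ┃          
 ┃                                  ┃          
 ┃                                  ┃          
 ┃                                  ┃          
 ┃                                  ┃          
 ┃                                  ┃          
 ┃                                  ┃          


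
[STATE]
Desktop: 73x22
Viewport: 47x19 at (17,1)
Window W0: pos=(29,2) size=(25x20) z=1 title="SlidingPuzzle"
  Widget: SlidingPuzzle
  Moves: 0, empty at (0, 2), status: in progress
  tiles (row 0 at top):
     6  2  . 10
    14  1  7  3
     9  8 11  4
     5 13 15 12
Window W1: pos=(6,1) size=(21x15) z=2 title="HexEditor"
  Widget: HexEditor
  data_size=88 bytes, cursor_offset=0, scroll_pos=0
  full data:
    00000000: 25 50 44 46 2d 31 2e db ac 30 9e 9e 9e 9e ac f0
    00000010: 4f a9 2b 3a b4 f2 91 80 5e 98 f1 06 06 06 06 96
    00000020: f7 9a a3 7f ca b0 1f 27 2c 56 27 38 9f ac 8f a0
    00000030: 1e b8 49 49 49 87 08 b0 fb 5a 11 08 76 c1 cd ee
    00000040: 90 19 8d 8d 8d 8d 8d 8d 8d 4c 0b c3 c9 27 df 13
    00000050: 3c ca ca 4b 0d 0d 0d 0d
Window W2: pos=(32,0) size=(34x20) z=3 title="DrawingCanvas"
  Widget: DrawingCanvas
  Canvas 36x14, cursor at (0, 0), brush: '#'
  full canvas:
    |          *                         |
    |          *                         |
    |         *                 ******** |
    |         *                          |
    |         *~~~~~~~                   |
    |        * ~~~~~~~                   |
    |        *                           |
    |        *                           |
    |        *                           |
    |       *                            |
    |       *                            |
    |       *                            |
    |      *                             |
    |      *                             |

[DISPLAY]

━━━━━━━━━┓     ┃ DrawingCanvas                 
         ┃  ┏━━┠───────────────────────────────
─────────┨  ┃ S┃+         *                    
25 50 44 ┃  ┠──┃          *                    
4f a9 2b ┃  ┃┌─┃         *                 ****
f7 9a a3 ┃  ┃│ ┃         *                     
1e b8 49 ┃  ┃├─┃         *~~~~~~~              
90 19 8d ┃  ┃│ ┃        * ~~~~~~~              
3c ca ca ┃  ┃├─┃        *                      
         ┃  ┃│ ┃        *                      
         ┃  ┃├─┃        *                      
         ┃  ┃│ ┃       *                       
         ┃  ┃└─┃       *                       
         ┃  ┃Mo┃       *                       
━━━━━━━━━┛  ┃  ┃      *                        
            ┃  ┃      *                        
            ┃  ┃                               
            ┃  ┃                               
            ┃  ┗━━━━━━━━━━━━━━━━━━━━━━━━━━━━━━━


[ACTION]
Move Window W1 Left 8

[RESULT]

━━━┓           ┃ DrawingCanvas                 
   ┃        ┏━━┠───────────────────────────────
───┨        ┃ S┃+         *                    
44 ┃        ┠──┃          *                    
2b ┃        ┃┌─┃         *                 ****
a3 ┃        ┃│ ┃         *                     
49 ┃        ┃├─┃         *~~~~~~~              
8d ┃        ┃│ ┃        * ~~~~~~~              
ca ┃        ┃├─┃        *                      
   ┃        ┃│ ┃        *                      
   ┃        ┃├─┃        *                      
   ┃        ┃│ ┃       *                       
   ┃        ┃└─┃       *                       
   ┃        ┃Mo┃       *                       
━━━┛        ┃  ┃      *                        
            ┃  ┃      *                        
            ┃  ┃                               
            ┃  ┃                               
            ┃  ┗━━━━━━━━━━━━━━━━━━━━━━━━━━━━━━━


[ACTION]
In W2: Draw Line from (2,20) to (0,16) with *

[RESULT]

━━━┓           ┃ DrawingCanvas                 
   ┃        ┏━━┠───────────────────────────────
───┨        ┃ S┃+         *     *              
44 ┃        ┠──┃          *      **            
2b ┃        ┃┌─┃         *         **      ****
a3 ┃        ┃│ ┃         *                     
49 ┃        ┃├─┃         *~~~~~~~              
8d ┃        ┃│ ┃        * ~~~~~~~              
ca ┃        ┃├─┃        *                      
   ┃        ┃│ ┃        *                      
   ┃        ┃├─┃        *                      
   ┃        ┃│ ┃       *                       
   ┃        ┃└─┃       *                       
   ┃        ┃Mo┃       *                       
━━━┛        ┃  ┃      *                        
            ┃  ┃      *                        
            ┃  ┃                               
            ┃  ┃                               
            ┃  ┗━━━━━━━━━━━━━━━━━━━━━━━━━━━━━━━


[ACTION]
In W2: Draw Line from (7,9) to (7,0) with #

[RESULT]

━━━┓           ┃ DrawingCanvas                 
   ┃        ┏━━┠───────────────────────────────
───┨        ┃ S┃+         *     *              
44 ┃        ┠──┃          *      **            
2b ┃        ┃┌─┃         *         **      ****
a3 ┃        ┃│ ┃         *                     
49 ┃        ┃├─┃         *~~~~~~~              
8d ┃        ┃│ ┃        * ~~~~~~~              
ca ┃        ┃├─┃        *                      
   ┃        ┃│ ┃##########                     
   ┃        ┃├─┃        *                      
   ┃        ┃│ ┃       *                       
   ┃        ┃└─┃       *                       
   ┃        ┃Mo┃       *                       
━━━┛        ┃  ┃      *                        
            ┃  ┃      *                        
            ┃  ┃                               
            ┃  ┃                               
            ┃  ┗━━━━━━━━━━━━━━━━━━━━━━━━━━━━━━━


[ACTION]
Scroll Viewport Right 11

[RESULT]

      ┃ DrawingCanvas                  ┃       
   ┏━━┠────────────────────────────────┨       
   ┃ S┃+         *     *               ┃       
   ┠──┃          *      **             ┃       
   ┃┌─┃         *         **      *****┃       
   ┃│ ┃         *                      ┃       
   ┃├─┃         *~~~~~~~               ┃       
   ┃│ ┃        * ~~~~~~~               ┃       
   ┃├─┃        *                       ┃       
   ┃│ ┃##########                      ┃       
   ┃├─┃        *                       ┃       
   ┃│ ┃       *                        ┃       
   ┃└─┃       *                        ┃       
   ┃Mo┃       *                        ┃       
   ┃  ┃      *                         ┃       
   ┃  ┃      *                         ┃       
   ┃  ┃                                ┃       
   ┃  ┃                                ┃       
   ┃  ┗━━━━━━━━━━━━━━━━━━━━━━━━━━━━━━━━┛       


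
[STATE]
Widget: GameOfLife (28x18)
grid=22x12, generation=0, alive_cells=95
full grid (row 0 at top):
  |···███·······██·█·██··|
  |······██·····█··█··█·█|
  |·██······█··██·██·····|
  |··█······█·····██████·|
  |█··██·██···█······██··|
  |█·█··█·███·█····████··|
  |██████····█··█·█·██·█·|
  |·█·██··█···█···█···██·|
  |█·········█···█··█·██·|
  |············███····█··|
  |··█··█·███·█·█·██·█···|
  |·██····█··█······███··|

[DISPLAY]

Gen: 0                      
···███·······██·█·██··      
······██·····█··█··█·█      
·██······█··██·██·····      
··█······█·····██████·      
█··██·██···█······██··      
█·█··█·███·█····████··      
██████····█··█·█·██·█·      
·█·██··█···█···█···██·      
█·········█···█··█·██·      
············███····█··      
··█··█·███·█·█·██·█···      
·██····█··█······███··      
                            
                            
                            
                            
                            


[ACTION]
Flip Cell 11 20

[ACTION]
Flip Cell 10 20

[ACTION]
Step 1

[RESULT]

Gen: 1                      
····███······███·████·      
··█████·········█·███·      
·██·····█···██········      
··█·····█·█·█·██····█·      
··██████·█·····█······      
█······███·██···█···█·      
█····█·█·████·██····█·      
·····█····██···█·█···█      
···········██·██······      
········█████···██····      
·██···██████·█·██···█·      
·██···██·██·····███·█·      
                            
                            
                            
                            
                            


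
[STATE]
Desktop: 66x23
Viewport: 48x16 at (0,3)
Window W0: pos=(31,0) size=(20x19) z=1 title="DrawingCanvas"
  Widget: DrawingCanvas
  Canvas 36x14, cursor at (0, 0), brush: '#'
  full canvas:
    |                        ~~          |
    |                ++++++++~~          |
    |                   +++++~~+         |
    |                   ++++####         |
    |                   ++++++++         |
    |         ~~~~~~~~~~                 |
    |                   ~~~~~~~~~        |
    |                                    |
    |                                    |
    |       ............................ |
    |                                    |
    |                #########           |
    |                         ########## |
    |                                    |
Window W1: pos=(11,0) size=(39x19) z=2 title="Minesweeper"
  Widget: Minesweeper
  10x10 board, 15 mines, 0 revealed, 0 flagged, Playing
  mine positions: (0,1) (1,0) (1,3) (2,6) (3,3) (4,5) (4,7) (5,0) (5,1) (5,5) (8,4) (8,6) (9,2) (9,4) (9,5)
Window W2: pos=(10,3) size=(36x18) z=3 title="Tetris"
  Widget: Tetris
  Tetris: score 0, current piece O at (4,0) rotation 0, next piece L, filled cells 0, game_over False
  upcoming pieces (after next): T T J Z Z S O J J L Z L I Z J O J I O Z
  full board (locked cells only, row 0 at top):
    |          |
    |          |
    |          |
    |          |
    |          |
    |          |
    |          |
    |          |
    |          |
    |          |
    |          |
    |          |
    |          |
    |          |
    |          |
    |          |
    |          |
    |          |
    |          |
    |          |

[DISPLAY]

          ┏━━━━━━━━━━━━━━━━━━━━━━━━━━━━━━━━━━┓  
          ┃ Tetris                           ┃  
          ┠──────────────────────────────────┨  
          ┃          │Next:                  ┃  
          ┃          │  ▒                    ┃  
          ┃          │▒▒▒                    ┃  
          ┃          │                       ┃  
          ┃          │                       ┃  
          ┃          │                       ┃  
          ┃          │Score:                 ┃  
          ┃          │0                      ┃  
          ┃          │                       ┃  
          ┃          │                       ┃  
          ┃          │                       ┃  
          ┃          │                       ┃  
          ┃          │                       ┃━━


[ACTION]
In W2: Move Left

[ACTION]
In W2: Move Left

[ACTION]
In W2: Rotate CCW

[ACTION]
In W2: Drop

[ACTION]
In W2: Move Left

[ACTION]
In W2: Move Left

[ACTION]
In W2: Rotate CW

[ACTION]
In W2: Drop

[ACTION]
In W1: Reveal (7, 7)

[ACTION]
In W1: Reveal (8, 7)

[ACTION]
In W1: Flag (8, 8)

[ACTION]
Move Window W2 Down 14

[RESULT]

           ┃■■■■■■■■■■                          
           ┃■■■■■■■■■■                          
          ┏━━━━━━━━━━━━━━━━━━━━━━━━━━━━━━━━━━┓  
          ┃ Tetris                           ┃  
          ┠──────────────────────────────────┨  
          ┃          │Next:                  ┃  
          ┃          │  ▒                    ┃  
          ┃          │▒▒▒                    ┃  
          ┃          │                       ┃  
          ┃          │                       ┃  
          ┃          │                       ┃  
          ┃          │Score:                 ┃  
          ┃          │0                      ┃  
          ┃          │                       ┃  
          ┃          │                       ┃  
          ┃          │                       ┃━━


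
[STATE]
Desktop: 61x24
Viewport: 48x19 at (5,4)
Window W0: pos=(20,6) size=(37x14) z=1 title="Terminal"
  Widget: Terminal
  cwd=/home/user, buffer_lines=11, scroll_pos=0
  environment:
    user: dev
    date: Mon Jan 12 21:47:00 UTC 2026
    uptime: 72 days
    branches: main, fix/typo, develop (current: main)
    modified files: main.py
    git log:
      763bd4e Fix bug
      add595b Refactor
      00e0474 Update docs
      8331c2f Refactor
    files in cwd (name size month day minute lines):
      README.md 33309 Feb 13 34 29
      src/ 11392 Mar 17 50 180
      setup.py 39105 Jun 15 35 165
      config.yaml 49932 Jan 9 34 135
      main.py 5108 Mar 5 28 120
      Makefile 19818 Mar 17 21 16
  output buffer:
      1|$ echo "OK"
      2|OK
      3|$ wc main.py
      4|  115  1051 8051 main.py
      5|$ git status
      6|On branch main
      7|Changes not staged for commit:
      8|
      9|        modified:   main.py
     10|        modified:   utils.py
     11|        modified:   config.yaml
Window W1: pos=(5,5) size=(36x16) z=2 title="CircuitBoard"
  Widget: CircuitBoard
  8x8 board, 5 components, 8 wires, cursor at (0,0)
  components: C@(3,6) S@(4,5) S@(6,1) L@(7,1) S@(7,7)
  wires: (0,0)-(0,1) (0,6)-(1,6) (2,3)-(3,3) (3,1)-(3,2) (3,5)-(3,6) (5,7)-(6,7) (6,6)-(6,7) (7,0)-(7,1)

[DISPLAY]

                                                
┏━━━━━━━━━━━━━━━━━━━━━━━━━━━━━━━━━━┓            
┃ CircuitBoard                     ┃━━━━━━━━━━━━
┠──────────────────────────────────┨            
┃   0 1 2 3 4 5 6 7                ┃────────────
┃0  [.]─ ·                   ·     ┃            
┃                            │     ┃            
┃1                           ·     ┃            
┃                                  ┃n.py        
┃2               ·                 ┃            
┃                │                 ┃            
┃3       · ─ ·   ·       · ─ C     ┃or commit:  
┃                                  ┃            
┃4                       S         ┃main.py     
┃                                  ┃utils.py    
┃5                               · ┃━━━━━━━━━━━━
┗━━━━━━━━━━━━━━━━━━━━━━━━━━━━━━━━━━┛            
                                                
                                                


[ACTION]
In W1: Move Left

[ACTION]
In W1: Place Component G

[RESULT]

                                                
┏━━━━━━━━━━━━━━━━━━━━━━━━━━━━━━━━━━┓            
┃ CircuitBoard                     ┃━━━━━━━━━━━━
┠──────────────────────────────────┨            
┃   0 1 2 3 4 5 6 7                ┃────────────
┃0  [G]─ ·                   ·     ┃            
┃                            │     ┃            
┃1                           ·     ┃            
┃                                  ┃n.py        
┃2               ·                 ┃            
┃                │                 ┃            
┃3       · ─ ·   ·       · ─ C     ┃or commit:  
┃                                  ┃            
┃4                       S         ┃main.py     
┃                                  ┃utils.py    
┃5                               · ┃━━━━━━━━━━━━
┗━━━━━━━━━━━━━━━━━━━━━━━━━━━━━━━━━━┛            
                                                
                                                


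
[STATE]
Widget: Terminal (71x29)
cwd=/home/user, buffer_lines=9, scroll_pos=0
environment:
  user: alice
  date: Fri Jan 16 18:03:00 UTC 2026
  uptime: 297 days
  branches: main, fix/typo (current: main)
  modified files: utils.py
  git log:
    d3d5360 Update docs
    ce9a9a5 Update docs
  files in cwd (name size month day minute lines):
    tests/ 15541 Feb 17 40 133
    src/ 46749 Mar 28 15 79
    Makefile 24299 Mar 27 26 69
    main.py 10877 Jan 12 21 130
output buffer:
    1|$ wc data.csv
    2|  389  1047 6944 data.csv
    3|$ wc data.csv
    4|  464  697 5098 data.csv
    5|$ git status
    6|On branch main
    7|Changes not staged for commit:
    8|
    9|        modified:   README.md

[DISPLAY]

$ wc data.csv                                                          
  389  1047 6944 data.csv                                              
$ wc data.csv                                                          
  464  697 5098 data.csv                                               
$ git status                                                           
On branch main                                                         
Changes not staged for commit:                                         
                                                                       
        modified:   README.md                                          
$ █                                                                    
                                                                       
                                                                       
                                                                       
                                                                       
                                                                       
                                                                       
                                                                       
                                                                       
                                                                       
                                                                       
                                                                       
                                                                       
                                                                       
                                                                       
                                                                       
                                                                       
                                                                       
                                                                       
                                                                       


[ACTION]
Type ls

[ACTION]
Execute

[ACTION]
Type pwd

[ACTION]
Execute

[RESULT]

$ wc data.csv                                                          
  389  1047 6944 data.csv                                              
$ wc data.csv                                                          
  464  697 5098 data.csv                                               
$ git status                                                           
On branch main                                                         
Changes not staged for commit:                                         
                                                                       
        modified:   README.md                                          
$ ls                                                                   
tests/  src/  Makefile  main.py                                        
$ pwd                                                                  
/home/user                                                             
$ █                                                                    
                                                                       
                                                                       
                                                                       
                                                                       
                                                                       
                                                                       
                                                                       
                                                                       
                                                                       
                                                                       
                                                                       
                                                                       
                                                                       
                                                                       
                                                                       


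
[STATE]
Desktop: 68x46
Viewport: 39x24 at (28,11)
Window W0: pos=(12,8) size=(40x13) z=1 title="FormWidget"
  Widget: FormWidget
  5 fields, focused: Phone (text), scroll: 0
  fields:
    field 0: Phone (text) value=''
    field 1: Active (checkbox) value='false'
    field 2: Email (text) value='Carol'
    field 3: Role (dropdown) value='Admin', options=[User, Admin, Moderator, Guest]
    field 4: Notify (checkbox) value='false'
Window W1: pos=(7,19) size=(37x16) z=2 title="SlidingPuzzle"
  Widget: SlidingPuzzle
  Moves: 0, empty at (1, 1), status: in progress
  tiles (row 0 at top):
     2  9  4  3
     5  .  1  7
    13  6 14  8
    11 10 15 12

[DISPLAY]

                      ]┃               
 ]                     ┃               
Carol                 ]┃               
Admin                ▼]┃               
 ]                     ┃               
                       ┃               
                       ┃               
                       ┃               
━━━━━━━━━━━━━━━┓       ┃               
               ┃━━━━━━━┛               
───────────────┨                       
┐              ┃                       
│              ┃                       
┤              ┃                       
│              ┃                       
┤              ┃                       
│              ┃                       
┤              ┃                       
│              ┃                       
┘              ┃                       
               ┃                       
               ┃                       
               ┃                       
━━━━━━━━━━━━━━━┛                       


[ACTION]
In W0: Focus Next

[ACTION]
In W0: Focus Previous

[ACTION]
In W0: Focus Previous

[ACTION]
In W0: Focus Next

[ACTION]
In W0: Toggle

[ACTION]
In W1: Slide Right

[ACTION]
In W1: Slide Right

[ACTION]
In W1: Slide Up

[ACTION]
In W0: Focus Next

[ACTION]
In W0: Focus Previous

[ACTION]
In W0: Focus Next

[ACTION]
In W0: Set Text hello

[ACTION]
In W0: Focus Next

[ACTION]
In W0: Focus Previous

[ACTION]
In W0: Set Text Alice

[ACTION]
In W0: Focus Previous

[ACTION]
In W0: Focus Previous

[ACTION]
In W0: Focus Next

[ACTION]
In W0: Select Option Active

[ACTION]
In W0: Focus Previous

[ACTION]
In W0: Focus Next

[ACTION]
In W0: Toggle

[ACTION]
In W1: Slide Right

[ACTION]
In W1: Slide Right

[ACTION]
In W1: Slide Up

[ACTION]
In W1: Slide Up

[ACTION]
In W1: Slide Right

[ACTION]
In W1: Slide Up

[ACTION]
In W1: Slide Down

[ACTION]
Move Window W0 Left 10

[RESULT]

            ]┃                         
             ┃                         
            ]┃                         
           ▼]┃                         
             ┃                         
             ┃                         
             ┃                         
             ┃                         
━━━━━━━━━━━━━━━┓                       
               ┃                       
───────────────┨                       
┐              ┃                       
│              ┃                       
┤              ┃                       
│              ┃                       
┤              ┃                       
│              ┃                       
┤              ┃                       
│              ┃                       
┘              ┃                       
               ┃                       
               ┃                       
               ┃                       
━━━━━━━━━━━━━━━┛                       


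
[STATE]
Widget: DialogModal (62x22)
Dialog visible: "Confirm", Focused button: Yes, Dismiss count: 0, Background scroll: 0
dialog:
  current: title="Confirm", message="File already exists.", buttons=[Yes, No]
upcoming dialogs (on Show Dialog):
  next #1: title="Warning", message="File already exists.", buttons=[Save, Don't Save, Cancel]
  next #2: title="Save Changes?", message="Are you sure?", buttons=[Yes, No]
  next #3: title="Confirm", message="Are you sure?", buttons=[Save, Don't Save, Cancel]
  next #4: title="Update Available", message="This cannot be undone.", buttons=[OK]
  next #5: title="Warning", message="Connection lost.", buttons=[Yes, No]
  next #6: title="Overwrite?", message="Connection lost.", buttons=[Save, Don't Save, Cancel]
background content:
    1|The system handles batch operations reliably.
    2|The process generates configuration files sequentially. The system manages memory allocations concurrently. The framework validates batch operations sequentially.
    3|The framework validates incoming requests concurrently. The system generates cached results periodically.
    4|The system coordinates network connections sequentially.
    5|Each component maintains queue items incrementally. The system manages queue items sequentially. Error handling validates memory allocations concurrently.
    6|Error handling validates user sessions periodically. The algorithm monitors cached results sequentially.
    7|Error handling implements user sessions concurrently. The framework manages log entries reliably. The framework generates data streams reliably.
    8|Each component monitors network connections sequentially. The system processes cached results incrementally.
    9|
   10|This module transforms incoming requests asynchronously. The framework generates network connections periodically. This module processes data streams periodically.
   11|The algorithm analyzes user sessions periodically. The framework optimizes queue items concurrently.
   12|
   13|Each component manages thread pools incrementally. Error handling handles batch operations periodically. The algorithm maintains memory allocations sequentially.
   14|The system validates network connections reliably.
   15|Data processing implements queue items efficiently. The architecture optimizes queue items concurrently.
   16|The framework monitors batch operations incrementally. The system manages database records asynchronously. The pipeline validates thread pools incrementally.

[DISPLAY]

The system handles batch operations reliably.                 
The process generates configuration files sequentially. The sy
The framework validates incoming requests concurrently. The sy
The system coordinates network connections sequentially.      
Each component maintains queue items incrementally. The system
Error handling validates user sessions periodically. The algor
Error handling implements user sessions concurrently. The fram
Each component monitors network connections sequentially. The 
                   ┌──────────────────────┐                   
This module transfo│       Confirm        │ynchronously. The f
The algorithm analy│ File already exists. │ically. The framewo
                   │      [Yes]  No       │                   
Each component mana└──────────────────────┘ntally. Error handl
The system validates network connections reliably.            
Data processing implements queue items efficiently. The archit
The framework monitors batch operations incrementally. The sys
                                                              
                                                              
                                                              
                                                              
                                                              
                                                              


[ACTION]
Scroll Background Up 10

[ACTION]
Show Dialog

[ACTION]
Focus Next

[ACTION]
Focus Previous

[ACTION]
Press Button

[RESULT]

The system handles batch operations reliably.                 
The process generates configuration files sequentially. The sy
The framework validates incoming requests concurrently. The sy
The system coordinates network connections sequentially.      
Each component maintains queue items incrementally. The system
Error handling validates user sessions periodically. The algor
Error handling implements user sessions concurrently. The fram
Each component monitors network connections sequentially. The 
                                                              
This module transforms incoming requests asynchronously. The f
The algorithm analyzes user sessions periodically. The framewo
                                                              
Each component manages thread pools incrementally. Error handl
The system validates network connections reliably.            
Data processing implements queue items efficiently. The archit
The framework monitors batch operations incrementally. The sys
                                                              
                                                              
                                                              
                                                              
                                                              
                                                              


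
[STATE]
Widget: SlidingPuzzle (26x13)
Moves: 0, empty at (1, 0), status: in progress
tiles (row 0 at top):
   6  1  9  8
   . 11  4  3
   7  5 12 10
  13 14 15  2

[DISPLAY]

┌────┬────┬────┬────┐     
│  6 │  1 │  9 │  8 │     
├────┼────┼────┼────┤     
│    │ 11 │  4 │  3 │     
├────┼────┼────┼────┤     
│  7 │  5 │ 12 │ 10 │     
├────┼────┼────┼────┤     
│ 13 │ 14 │ 15 │  2 │     
└────┴────┴────┴────┘     
Moves: 0                  
                          
                          
                          


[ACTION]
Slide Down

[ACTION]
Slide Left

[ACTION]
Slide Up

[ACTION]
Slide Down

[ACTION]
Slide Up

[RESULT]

┌────┬────┬────┬────┐     
│  1 │ 11 │  9 │  8 │     
├────┼────┼────┼────┤     
│  6 │    │  4 │  3 │     
├────┼────┼────┼────┤     
│  7 │  5 │ 12 │ 10 │     
├────┼────┼────┼────┤     
│ 13 │ 14 │ 15 │  2 │     
└────┴────┴────┴────┘     
Moves: 5                  
                          
                          
                          


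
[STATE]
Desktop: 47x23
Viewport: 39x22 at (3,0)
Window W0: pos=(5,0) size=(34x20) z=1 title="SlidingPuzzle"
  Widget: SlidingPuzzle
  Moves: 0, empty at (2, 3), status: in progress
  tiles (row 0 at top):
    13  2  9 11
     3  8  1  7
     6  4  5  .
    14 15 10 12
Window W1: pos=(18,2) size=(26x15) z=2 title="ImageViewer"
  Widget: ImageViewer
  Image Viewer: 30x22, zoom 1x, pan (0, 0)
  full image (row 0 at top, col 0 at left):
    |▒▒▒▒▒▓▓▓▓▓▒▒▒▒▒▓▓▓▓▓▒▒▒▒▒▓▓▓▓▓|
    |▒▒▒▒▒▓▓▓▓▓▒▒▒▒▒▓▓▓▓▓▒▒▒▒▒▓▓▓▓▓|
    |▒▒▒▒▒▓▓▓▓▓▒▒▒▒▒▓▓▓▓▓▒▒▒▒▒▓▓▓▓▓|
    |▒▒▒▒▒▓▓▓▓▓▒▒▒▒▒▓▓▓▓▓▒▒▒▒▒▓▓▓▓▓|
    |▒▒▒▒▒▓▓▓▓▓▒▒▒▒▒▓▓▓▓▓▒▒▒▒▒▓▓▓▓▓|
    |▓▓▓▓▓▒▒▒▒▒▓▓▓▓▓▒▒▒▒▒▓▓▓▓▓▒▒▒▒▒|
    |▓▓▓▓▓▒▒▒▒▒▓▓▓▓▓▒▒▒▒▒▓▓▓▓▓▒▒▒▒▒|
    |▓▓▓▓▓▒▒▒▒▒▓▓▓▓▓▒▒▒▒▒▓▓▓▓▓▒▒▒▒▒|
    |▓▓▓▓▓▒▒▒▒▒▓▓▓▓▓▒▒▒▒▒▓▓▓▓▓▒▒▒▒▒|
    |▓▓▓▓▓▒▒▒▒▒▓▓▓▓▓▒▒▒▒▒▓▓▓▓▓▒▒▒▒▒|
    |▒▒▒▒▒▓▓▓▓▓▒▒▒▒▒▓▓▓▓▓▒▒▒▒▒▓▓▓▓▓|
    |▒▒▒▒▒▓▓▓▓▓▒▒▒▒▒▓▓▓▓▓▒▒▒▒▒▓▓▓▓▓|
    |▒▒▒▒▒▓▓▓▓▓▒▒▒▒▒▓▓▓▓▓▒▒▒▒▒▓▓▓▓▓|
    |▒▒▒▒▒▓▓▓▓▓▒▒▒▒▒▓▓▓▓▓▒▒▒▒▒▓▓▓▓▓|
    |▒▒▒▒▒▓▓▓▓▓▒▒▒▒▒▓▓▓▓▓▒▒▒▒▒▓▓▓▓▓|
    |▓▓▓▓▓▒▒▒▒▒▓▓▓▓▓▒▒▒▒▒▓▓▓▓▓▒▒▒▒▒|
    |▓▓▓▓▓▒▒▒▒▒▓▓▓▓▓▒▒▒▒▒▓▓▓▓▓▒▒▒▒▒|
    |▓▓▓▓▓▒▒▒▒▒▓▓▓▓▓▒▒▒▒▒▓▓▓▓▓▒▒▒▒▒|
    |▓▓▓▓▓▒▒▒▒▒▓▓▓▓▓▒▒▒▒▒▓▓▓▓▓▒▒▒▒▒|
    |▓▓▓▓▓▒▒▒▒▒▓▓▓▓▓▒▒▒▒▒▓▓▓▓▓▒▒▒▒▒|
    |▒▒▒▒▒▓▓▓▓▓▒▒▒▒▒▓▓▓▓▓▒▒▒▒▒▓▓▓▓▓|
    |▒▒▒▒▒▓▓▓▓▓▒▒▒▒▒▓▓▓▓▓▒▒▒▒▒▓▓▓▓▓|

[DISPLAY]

  ┏━━━━━━━━━━━━━━━━━━━━━━━━━━━━━━━━┓   
  ┃ SlidingPuzzle                  ┃   
  ┠────────────┏━━━━━━━━━━━━━━━━━━━━━━━
  ┃┌────┬────┬─┃ ImageViewer           
  ┃│ 13 │  2 │ ┠───────────────────────
  ┃├────┼────┼─┃▒▒▒▒▒▓▓▓▓▓▒▒▒▒▒▓▓▓▓▓▒▒▒
  ┃│  3 │  8 │ ┃▒▒▒▒▒▓▓▓▓▓▒▒▒▒▒▓▓▓▓▓▒▒▒
  ┃├────┼────┼─┃▒▒▒▒▒▓▓▓▓▓▒▒▒▒▒▓▓▓▓▓▒▒▒
  ┃│  6 │  4 │ ┃▒▒▒▒▒▓▓▓▓▓▒▒▒▒▒▓▓▓▓▓▒▒▒
  ┃├────┼────┼─┃▒▒▒▒▒▓▓▓▓▓▒▒▒▒▒▓▓▓▓▓▒▒▒
  ┃│ 14 │ 15 │ ┃▓▓▓▓▓▒▒▒▒▒▓▓▓▓▓▒▒▒▒▒▓▓▓
  ┃└────┴────┴─┃▓▓▓▓▓▒▒▒▒▒▓▓▓▓▓▒▒▒▒▒▓▓▓
  ┃Moves: 0    ┃▓▓▓▓▓▒▒▒▒▒▓▓▓▓▓▒▒▒▒▒▓▓▓
  ┃            ┃▓▓▓▓▓▒▒▒▒▒▓▓▓▓▓▒▒▒▒▒▓▓▓
  ┃            ┃▓▓▓▓▓▒▒▒▒▒▓▓▓▓▓▒▒▒▒▒▓▓▓
  ┃            ┃▒▒▒▒▒▓▓▓▓▓▒▒▒▒▒▓▓▓▓▓▒▒▒
  ┃            ┗━━━━━━━━━━━━━━━━━━━━━━━
  ┃                                ┃   
  ┃                                ┃   
  ┗━━━━━━━━━━━━━━━━━━━━━━━━━━━━━━━━┛   
                                       
                                       


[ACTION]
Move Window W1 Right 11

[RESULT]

  ┏━━━━━━━━━━━━━━━━━━━━━━━━━━━━━━━━┓   
  ┃ SlidingPuzzle                  ┃   
  ┠───────────────┏━━━━━━━━━━━━━━━━━━━━
  ┃┌────┬────┬────┃ ImageViewer        
  ┃│ 13 │  2 │  9 ┠────────────────────
  ┃├────┼────┼────┃▒▒▒▒▒▓▓▓▓▓▒▒▒▒▒▓▓▓▓▓
  ┃│  3 │  8 │  1 ┃▒▒▒▒▒▓▓▓▓▓▒▒▒▒▒▓▓▓▓▓
  ┃├────┼────┼────┃▒▒▒▒▒▓▓▓▓▓▒▒▒▒▒▓▓▓▓▓
  ┃│  6 │  4 │  5 ┃▒▒▒▒▒▓▓▓▓▓▒▒▒▒▒▓▓▓▓▓
  ┃├────┼────┼────┃▒▒▒▒▒▓▓▓▓▓▒▒▒▒▒▓▓▓▓▓
  ┃│ 14 │ 15 │ 10 ┃▓▓▓▓▓▒▒▒▒▒▓▓▓▓▓▒▒▒▒▒
  ┃└────┴────┴────┃▓▓▓▓▓▒▒▒▒▒▓▓▓▓▓▒▒▒▒▒
  ┃Moves: 0       ┃▓▓▓▓▓▒▒▒▒▒▓▓▓▓▓▒▒▒▒▒
  ┃               ┃▓▓▓▓▓▒▒▒▒▒▓▓▓▓▓▒▒▒▒▒
  ┃               ┃▓▓▓▓▓▒▒▒▒▒▓▓▓▓▓▒▒▒▒▒
  ┃               ┃▒▒▒▒▒▓▓▓▓▓▒▒▒▒▒▓▓▓▓▓
  ┃               ┗━━━━━━━━━━━━━━━━━━━━
  ┃                                ┃   
  ┃                                ┃   
  ┗━━━━━━━━━━━━━━━━━━━━━━━━━━━━━━━━┛   
                                       
                                       


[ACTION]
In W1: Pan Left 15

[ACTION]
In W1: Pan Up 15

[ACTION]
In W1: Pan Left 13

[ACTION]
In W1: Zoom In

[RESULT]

  ┏━━━━━━━━━━━━━━━━━━━━━━━━━━━━━━━━┓   
  ┃ SlidingPuzzle                  ┃   
  ┠───────────────┏━━━━━━━━━━━━━━━━━━━━
  ┃┌────┬────┬────┃ ImageViewer        
  ┃│ 13 │  2 │  9 ┠────────────────────
  ┃├────┼────┼────┃▒▒▒▒▒▒▒▒▒▒▓▓▓▓▓▓▓▓▓▓
  ┃│  3 │  8 │  1 ┃▒▒▒▒▒▒▒▒▒▒▓▓▓▓▓▓▓▓▓▓
  ┃├────┼────┼────┃▒▒▒▒▒▒▒▒▒▒▓▓▓▓▓▓▓▓▓▓
  ┃│  6 │  4 │  5 ┃▒▒▒▒▒▒▒▒▒▒▓▓▓▓▓▓▓▓▓▓
  ┃├────┼────┼────┃▒▒▒▒▒▒▒▒▒▒▓▓▓▓▓▓▓▓▓▓
  ┃│ 14 │ 15 │ 10 ┃▒▒▒▒▒▒▒▒▒▒▓▓▓▓▓▓▓▓▓▓
  ┃└────┴────┴────┃▒▒▒▒▒▒▒▒▒▒▓▓▓▓▓▓▓▓▓▓
  ┃Moves: 0       ┃▒▒▒▒▒▒▒▒▒▒▓▓▓▓▓▓▓▓▓▓
  ┃               ┃▒▒▒▒▒▒▒▒▒▒▓▓▓▓▓▓▓▓▓▓
  ┃               ┃▒▒▒▒▒▒▒▒▒▒▓▓▓▓▓▓▓▓▓▓
  ┃               ┃▓▓▓▓▓▓▓▓▓▓▒▒▒▒▒▒▒▒▒▒
  ┃               ┗━━━━━━━━━━━━━━━━━━━━
  ┃                                ┃   
  ┃                                ┃   
  ┗━━━━━━━━━━━━━━━━━━━━━━━━━━━━━━━━┛   
                                       
                                       
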